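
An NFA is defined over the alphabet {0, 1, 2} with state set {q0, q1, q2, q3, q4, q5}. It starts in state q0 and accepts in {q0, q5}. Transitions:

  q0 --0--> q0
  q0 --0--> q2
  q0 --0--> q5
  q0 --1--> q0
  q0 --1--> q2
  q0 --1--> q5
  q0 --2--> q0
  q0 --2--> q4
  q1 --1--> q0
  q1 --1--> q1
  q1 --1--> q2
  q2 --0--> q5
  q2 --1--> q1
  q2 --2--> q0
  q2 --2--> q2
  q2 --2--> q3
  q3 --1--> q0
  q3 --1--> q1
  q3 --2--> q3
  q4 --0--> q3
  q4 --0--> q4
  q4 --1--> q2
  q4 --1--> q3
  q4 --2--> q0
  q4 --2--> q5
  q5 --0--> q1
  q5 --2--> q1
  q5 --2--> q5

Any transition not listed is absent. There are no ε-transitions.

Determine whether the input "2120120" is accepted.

Yes

Start in {q0}.
Read '2': {q0} → {q0, q4}.
Read '1': {q0, q4} → {q0, q2, q3, q5}.
Read '2': {q0, q2, q3, q5} → {q0, q1, q2, q3, q4, q5}.
Read '0': {q0, q1, q2, q3, q4, q5} → {q0, q1, q2, q3, q4, q5}.
Read '1': {q0, q1, q2, q3, q4, q5} → {q0, q1, q2, q3, q5}.
Read '2': {q0, q1, q2, q3, q5} → {q0, q1, q2, q3, q4, q5}.
Read '0': {q0, q1, q2, q3, q4, q5} → {q0, q1, q2, q3, q4, q5}.
The final set {q0, q1, q2, q3, q4, q5} contains the accepting states q0, q5.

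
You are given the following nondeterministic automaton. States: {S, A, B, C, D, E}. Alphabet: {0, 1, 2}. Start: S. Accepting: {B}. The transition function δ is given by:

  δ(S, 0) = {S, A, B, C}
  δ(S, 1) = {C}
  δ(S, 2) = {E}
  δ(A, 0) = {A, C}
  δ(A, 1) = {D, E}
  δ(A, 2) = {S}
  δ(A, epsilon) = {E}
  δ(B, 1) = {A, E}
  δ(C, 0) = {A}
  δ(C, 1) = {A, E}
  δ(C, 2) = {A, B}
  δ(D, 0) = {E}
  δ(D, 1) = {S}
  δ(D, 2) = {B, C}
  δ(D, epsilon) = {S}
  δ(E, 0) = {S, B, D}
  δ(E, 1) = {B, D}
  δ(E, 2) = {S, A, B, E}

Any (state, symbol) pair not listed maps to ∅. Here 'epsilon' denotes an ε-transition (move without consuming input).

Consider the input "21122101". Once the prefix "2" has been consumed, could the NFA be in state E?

Yes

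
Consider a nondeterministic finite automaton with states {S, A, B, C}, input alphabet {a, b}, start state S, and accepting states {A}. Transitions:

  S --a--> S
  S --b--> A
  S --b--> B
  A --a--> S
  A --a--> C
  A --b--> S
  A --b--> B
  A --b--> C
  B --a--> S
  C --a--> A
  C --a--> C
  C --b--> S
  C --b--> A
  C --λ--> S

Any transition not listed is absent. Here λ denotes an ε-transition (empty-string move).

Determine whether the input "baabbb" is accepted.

Yes

Start in {S}.
Read 'b': {S} → {A, B}.
Read 'a': {A, B} → {S, C}.
Read 'a': {S, C} → {S, A, C}.
Read 'b': {S, A, C} → {S, A, B, C}.
Read 'b': {S, A, B, C} → {S, A, B, C}.
Read 'b': {S, A, B, C} → {S, A, B, C}.
The final set {S, A, B, C} contains the accepting state A.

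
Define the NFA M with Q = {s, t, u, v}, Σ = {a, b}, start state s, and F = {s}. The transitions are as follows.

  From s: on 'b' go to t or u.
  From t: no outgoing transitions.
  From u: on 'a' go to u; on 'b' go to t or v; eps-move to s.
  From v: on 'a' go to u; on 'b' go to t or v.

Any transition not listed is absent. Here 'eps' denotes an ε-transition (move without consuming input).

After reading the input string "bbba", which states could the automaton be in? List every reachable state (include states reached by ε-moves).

Start in {s}.
Read 'b': {s} → {s, t, u}.
Read 'b': {s, t, u} → {s, t, u, v}.
Read 'b': {s, t, u, v} → {s, t, u, v}.
Read 'a': {s, t, u, v} → {s, u}.

{s, u}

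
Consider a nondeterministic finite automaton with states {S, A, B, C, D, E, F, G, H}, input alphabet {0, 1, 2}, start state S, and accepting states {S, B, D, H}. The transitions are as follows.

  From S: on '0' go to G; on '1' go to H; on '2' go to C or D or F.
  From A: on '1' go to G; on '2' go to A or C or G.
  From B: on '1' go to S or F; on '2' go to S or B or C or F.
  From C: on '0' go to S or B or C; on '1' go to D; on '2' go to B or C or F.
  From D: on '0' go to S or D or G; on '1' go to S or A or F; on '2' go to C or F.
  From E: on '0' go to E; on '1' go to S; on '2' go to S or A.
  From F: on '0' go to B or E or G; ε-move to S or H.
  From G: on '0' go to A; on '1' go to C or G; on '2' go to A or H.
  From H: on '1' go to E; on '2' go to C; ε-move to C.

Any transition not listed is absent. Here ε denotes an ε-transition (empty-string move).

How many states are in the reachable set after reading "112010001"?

Start in {S}.
Read '1': {S} → {C, H}.
Read '1': {C, H} → {D, E}.
Read '2': {D, E} → {S, A, C, F, H}.
Read '0': {S, A, C, F, H} → {S, B, C, E, G}.
Read '1': {S, B, C, E, G} → {S, C, D, F, G, H}.
Read '0': {S, C, D, F, G, H} → {S, A, B, C, D, E, G}.
Read '0': {S, A, B, C, D, E, G} → {S, A, B, C, D, E, G}.
Read '0': {S, A, B, C, D, E, G} → {S, A, B, C, D, E, G}.
Read '1': {S, A, B, C, D, E, G} → {S, A, C, D, F, G, H}.
That set has 7 states.

7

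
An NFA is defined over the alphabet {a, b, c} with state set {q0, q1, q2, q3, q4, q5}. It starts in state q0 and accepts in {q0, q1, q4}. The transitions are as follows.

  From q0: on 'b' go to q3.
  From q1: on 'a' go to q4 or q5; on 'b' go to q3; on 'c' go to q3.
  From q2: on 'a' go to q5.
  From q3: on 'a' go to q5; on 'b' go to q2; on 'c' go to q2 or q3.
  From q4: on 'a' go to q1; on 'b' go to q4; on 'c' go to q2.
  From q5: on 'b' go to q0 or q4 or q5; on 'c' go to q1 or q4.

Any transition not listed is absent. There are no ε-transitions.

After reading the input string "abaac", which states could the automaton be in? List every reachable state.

Start in {q0}.
Read 'a': {q0} → ∅.
The set is empty and remains empty for the remaining 4 symbols.

∅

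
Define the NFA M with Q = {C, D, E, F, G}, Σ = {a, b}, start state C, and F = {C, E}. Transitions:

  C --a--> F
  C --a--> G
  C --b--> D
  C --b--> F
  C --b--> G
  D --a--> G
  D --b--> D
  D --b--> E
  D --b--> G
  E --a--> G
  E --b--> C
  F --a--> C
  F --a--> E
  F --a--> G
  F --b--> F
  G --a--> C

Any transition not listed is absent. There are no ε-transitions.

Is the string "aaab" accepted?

No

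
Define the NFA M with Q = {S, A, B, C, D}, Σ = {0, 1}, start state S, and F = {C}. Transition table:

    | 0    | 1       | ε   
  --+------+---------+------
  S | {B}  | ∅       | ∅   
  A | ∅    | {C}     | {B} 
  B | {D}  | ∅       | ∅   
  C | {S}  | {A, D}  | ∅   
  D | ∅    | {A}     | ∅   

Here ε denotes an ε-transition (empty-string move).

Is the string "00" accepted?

Start in {S}.
Read '0': {S} → {B}.
Read '0': {B} → {D}.
The final set {D} contains no accepting state.

No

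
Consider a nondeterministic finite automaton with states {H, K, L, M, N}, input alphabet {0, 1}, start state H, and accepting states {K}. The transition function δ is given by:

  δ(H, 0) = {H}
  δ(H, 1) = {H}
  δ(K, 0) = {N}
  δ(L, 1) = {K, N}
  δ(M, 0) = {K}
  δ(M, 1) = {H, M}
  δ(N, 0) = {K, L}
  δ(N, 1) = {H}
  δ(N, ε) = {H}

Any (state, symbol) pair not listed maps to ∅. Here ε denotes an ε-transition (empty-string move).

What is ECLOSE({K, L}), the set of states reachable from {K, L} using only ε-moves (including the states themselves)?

{K, L}

Begin with {K, L}.
No ε-moves leave this set, so the closure equals the set itself.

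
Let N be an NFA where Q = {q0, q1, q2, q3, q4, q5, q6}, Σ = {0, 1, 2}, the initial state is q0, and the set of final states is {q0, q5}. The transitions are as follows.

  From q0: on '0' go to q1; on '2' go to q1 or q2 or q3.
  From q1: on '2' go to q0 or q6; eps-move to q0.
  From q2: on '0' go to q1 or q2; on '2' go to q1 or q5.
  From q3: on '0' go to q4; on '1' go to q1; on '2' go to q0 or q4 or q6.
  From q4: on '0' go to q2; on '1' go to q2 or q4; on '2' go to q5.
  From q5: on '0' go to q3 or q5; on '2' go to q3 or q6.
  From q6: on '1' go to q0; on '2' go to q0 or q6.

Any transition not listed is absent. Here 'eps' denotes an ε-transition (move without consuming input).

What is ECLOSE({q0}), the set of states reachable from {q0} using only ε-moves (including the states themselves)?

Begin with {q0}.
No ε-moves leave this set, so the closure equals the set itself.

{q0}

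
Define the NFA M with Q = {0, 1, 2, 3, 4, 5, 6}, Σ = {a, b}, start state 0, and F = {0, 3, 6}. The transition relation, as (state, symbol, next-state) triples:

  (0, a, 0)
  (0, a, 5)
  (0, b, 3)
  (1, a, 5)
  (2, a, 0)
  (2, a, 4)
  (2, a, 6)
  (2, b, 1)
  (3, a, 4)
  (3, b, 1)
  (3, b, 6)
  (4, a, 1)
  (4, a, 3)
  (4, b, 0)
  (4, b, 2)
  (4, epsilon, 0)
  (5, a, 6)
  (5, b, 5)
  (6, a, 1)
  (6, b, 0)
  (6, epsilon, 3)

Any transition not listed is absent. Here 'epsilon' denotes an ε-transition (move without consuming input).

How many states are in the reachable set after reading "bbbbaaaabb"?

5

Start in {0}.
Read 'b': {0} → {3}.
Read 'b': {3} → {1, 3, 6}.
Read 'b': {1, 3, 6} → {0, 1, 3, 6}.
Read 'b': {0, 1, 3, 6} → {0, 1, 3, 6}.
Read 'a': {0, 1, 3, 6} → {0, 1, 4, 5}.
Read 'a': {0, 1, 4, 5} → {0, 1, 3, 5, 6}.
Read 'a': {0, 1, 3, 5, 6} → {0, 1, 3, 4, 5, 6}.
Read 'a': {0, 1, 3, 4, 5, 6} → {0, 1, 3, 4, 5, 6}.
Read 'b': {0, 1, 3, 4, 5, 6} → {0, 1, 2, 3, 5, 6}.
Read 'b': {0, 1, 2, 3, 5, 6} → {0, 1, 3, 5, 6}.
That set has 5 states.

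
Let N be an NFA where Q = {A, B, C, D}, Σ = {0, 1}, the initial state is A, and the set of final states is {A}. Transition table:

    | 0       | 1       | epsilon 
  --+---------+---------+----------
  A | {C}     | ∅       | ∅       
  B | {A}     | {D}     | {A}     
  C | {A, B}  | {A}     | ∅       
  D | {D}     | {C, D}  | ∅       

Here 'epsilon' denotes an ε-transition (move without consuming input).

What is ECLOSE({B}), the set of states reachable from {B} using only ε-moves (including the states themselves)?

Begin with {B}.
ε-move B → A; add A.

{A, B}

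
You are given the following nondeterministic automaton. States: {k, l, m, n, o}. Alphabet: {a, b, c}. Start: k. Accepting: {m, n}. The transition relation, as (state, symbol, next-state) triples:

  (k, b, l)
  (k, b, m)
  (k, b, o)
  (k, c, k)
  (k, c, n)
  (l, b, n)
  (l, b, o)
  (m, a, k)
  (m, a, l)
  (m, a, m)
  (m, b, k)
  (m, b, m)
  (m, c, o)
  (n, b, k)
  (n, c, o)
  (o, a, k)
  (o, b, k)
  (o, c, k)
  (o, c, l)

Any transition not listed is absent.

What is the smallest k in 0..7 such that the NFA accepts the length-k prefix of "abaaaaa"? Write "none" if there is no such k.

Start in {k}.
Read 'a': k→∅; now ∅.
The set is empty and remains empty for the remaining 6 symbols.
No reachable set along the way intersects F.

none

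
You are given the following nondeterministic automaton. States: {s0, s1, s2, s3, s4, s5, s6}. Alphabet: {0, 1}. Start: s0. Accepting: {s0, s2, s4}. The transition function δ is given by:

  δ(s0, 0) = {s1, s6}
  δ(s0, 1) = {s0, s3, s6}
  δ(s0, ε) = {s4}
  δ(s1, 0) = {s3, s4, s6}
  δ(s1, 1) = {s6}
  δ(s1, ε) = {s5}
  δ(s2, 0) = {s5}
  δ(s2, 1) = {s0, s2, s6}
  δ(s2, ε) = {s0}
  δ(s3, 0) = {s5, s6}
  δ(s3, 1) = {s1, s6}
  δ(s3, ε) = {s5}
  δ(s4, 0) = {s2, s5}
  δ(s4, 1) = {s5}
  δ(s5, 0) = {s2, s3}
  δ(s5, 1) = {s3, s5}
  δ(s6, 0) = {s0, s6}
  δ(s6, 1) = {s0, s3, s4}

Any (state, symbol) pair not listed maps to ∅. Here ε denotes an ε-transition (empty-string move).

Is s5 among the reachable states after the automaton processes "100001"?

Yes

Start: ε-closure({s0}) = {s0, s4}.
Read '1': {s0, s4} → {s0, s3, s4, s5, s6}.
Read '0': {s0, s3, s4, s5, s6} → {s0, s1, s2, s3, s4, s5, s6}.
Read '0': {s0, s1, s2, s3, s4, s5, s6} → {s0, s1, s2, s3, s4, s5, s6}.
Read '0': {s0, s1, s2, s3, s4, s5, s6} → {s0, s1, s2, s3, s4, s5, s6}.
Read '0': {s0, s1, s2, s3, s4, s5, s6} → {s0, s1, s2, s3, s4, s5, s6}.
Read '1': {s0, s1, s2, s3, s4, s5, s6} → {s0, s1, s2, s3, s4, s5, s6}.
State s5 is in {s0, s1, s2, s3, s4, s5, s6}.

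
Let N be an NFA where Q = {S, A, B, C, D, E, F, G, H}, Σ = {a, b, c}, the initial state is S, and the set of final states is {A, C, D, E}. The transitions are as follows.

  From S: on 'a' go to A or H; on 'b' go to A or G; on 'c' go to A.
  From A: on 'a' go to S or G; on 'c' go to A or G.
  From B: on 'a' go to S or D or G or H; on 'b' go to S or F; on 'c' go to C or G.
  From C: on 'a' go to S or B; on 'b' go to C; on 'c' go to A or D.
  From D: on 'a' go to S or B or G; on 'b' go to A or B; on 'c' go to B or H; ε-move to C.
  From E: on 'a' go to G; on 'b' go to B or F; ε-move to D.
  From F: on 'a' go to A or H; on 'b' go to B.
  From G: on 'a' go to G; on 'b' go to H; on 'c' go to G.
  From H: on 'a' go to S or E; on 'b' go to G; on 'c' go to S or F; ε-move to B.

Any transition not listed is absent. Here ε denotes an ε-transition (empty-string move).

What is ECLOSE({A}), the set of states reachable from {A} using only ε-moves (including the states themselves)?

Begin with {A}.
No ε-moves leave this set, so the closure equals the set itself.

{A}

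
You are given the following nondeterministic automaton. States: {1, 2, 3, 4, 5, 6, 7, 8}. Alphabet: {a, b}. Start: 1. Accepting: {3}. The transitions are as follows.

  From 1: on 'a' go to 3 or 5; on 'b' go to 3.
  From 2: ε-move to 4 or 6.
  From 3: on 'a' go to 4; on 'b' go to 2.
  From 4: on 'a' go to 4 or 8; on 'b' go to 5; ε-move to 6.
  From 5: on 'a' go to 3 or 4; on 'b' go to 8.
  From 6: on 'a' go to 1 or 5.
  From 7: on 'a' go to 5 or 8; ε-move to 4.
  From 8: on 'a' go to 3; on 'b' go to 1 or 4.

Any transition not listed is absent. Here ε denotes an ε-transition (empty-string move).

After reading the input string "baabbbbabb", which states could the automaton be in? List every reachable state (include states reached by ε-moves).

{1, 2, 3, 4, 5, 6, 8}

Start in {1}.
Read 'b': 1→{3}; now {3}.
Read 'a': 3→{4}; union {4}; ε-closure = {4, 6}.
Read 'a': 4→{4, 8}, 6→{1, 5}; union {1, 4, 5, 8}; ε-closure = {1, 4, 5, 6, 8}.
Read 'b': 1→{3}, 4→{5}, 5→{8}, 6→∅, 8→{1, 4}; union {1, 3, 4, 5, 8}; ε-closure = {1, 3, 4, 5, 6, 8}.
Read 'b': 1→{3}, 3→{2}, 4→{5}, 5→{8}, 6→∅, 8→{1, 4}; union {1, 2, 3, 4, 5, 8}; ε-closure = {1, 2, 3, 4, 5, 6, 8}.
Read 'b': 1→{3}, 2→∅, 3→{2}, 4→{5}, 5→{8}, 6→∅, 8→{1, 4}; union {1, 2, 3, 4, 5, 8}; ε-closure = {1, 2, 3, 4, 5, 6, 8}.
Read 'b': 1→{3}, 2→∅, 3→{2}, 4→{5}, 5→{8}, 6→∅, 8→{1, 4}; union {1, 2, 3, 4, 5, 8}; ε-closure = {1, 2, 3, 4, 5, 6, 8}.
Read 'a': 1→{3, 5}, 2→∅, 3→{4}, 4→{4, 8}, 5→{3, 4}, 6→{1, 5}, 8→{3}; union {1, 3, 4, 5, 8}; ε-closure = {1, 3, 4, 5, 6, 8}.
Read 'b': 1→{3}, 3→{2}, 4→{5}, 5→{8}, 6→∅, 8→{1, 4}; union {1, 2, 3, 4, 5, 8}; ε-closure = {1, 2, 3, 4, 5, 6, 8}.
Read 'b': 1→{3}, 2→∅, 3→{2}, 4→{5}, 5→{8}, 6→∅, 8→{1, 4}; union {1, 2, 3, 4, 5, 8}; ε-closure = {1, 2, 3, 4, 5, 6, 8}.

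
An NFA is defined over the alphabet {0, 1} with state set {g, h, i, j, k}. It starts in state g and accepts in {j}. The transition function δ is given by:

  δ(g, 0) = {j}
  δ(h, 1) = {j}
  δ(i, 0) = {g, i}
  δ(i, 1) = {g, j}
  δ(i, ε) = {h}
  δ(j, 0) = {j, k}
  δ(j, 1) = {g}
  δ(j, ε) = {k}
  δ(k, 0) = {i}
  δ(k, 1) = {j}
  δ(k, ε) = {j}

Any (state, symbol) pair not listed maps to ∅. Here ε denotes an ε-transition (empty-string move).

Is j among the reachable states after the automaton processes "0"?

Yes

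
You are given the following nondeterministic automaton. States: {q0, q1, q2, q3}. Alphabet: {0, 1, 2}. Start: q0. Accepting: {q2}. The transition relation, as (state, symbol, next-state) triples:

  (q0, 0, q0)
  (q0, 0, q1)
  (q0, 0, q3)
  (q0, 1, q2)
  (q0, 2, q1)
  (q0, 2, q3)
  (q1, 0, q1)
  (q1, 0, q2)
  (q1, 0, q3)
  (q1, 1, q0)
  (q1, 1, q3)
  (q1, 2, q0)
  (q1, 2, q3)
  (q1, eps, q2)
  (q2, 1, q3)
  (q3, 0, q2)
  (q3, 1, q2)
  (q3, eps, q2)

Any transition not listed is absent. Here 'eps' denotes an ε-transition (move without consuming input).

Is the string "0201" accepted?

Yes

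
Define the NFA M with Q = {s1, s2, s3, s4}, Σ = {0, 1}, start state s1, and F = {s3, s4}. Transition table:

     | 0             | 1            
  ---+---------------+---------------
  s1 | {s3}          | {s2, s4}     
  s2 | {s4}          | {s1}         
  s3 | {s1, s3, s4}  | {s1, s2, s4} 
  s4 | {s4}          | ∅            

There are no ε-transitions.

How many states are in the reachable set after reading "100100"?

Start in {s1}.
Read '1': s1→{s2, s4}; now {s2, s4}.
Read '0': s2→{s4}, s4→{s4}; now {s4}.
Read '0': s4→{s4}; now {s4}.
Read '1': s4→∅; now ∅.
The set is empty and remains empty for the remaining 2 symbols.
That set has 0 states.

0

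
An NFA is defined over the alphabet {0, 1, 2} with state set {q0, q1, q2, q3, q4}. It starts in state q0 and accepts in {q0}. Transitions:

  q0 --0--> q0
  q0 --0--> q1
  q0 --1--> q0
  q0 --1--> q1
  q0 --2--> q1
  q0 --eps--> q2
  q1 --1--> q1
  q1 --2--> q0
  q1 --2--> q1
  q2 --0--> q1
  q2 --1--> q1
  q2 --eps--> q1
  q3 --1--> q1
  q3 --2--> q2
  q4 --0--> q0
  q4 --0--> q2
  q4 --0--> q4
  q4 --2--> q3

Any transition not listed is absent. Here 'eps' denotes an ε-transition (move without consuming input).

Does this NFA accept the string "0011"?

Start: ε-closure({q0}) = {q0, q1, q2}.
Read '0': q0→{q0, q1}, q1→∅, q2→{q1}; union {q0, q1}; ε-closure = {q0, q1, q2}.
Read '0': q0→{q0, q1}, q1→∅, q2→{q1}; union {q0, q1}; ε-closure = {q0, q1, q2}.
Read '1': q0→{q0, q1}, q1→{q1}, q2→{q1}; union {q0, q1}; ε-closure = {q0, q1, q2}.
Read '1': q0→{q0, q1}, q1→{q1}, q2→{q1}; union {q0, q1}; ε-closure = {q0, q1, q2}.
The final set {q0, q1, q2} contains the accepting state q0.

Yes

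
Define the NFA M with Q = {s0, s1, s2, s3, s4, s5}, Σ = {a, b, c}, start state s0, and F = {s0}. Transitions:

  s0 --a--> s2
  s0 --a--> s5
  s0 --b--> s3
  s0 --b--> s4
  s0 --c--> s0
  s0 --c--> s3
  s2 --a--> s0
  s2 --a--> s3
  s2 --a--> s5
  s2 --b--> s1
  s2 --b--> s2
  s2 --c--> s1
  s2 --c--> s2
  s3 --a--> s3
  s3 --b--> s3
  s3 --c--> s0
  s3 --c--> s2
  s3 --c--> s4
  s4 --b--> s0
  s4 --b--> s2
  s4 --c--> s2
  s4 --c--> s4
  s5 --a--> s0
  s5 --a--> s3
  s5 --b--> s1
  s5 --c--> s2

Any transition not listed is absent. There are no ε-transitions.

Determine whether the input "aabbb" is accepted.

No

Start in {s0}.
Read 'a': s0→{s2, s5}; now {s2, s5}.
Read 'a': s2→{s0, s3, s5}, s5→{s0, s3}; now {s0, s3, s5}.
Read 'b': s0→{s3, s4}, s3→{s3}, s5→{s1}; now {s1, s3, s4}.
Read 'b': s1→∅, s3→{s3}, s4→{s0, s2}; now {s0, s2, s3}.
Read 'b': s0→{s3, s4}, s2→{s1, s2}, s3→{s3}; now {s1, s2, s3, s4}.
The final set {s1, s2, s3, s4} contains no accepting state.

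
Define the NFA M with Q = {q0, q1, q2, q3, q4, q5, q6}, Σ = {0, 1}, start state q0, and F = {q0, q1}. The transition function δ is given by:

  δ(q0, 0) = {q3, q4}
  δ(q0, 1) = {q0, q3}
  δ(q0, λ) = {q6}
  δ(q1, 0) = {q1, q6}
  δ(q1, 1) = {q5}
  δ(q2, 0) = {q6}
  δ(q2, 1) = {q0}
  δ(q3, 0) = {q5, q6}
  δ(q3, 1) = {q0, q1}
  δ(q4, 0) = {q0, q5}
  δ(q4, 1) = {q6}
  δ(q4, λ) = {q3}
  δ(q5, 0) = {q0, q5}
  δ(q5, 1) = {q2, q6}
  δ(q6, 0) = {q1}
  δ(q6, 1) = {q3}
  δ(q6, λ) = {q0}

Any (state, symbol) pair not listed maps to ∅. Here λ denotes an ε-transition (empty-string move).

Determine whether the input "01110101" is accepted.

Start: ε-closure({q0}) = {q0, q6}.
Read '0': q0→{q3, q4}, q6→{q1}; now {q1, q3, q4}.
Read '1': q1→{q5}, q3→{q0, q1}, q4→{q6}; now {q0, q1, q5, q6}.
Read '1': q0→{q0, q3}, q1→{q5}, q5→{q2, q6}, q6→{q3}; now {q0, q2, q3, q5, q6}.
Read '1': q0→{q0, q3}, q2→{q0}, q3→{q0, q1}, q5→{q2, q6}, q6→{q3}; now {q0, q1, q2, q3, q6}.
Read '0': q0→{q3, q4}, q1→{q1, q6}, q2→{q6}, q3→{q5, q6}, q6→{q1}; union {q1, q3, q4, q5, q6}; ε-closure = {q0, q1, q3, q4, q5, q6}.
Read '1': q0→{q0, q3}, q1→{q5}, q3→{q0, q1}, q4→{q6}, q5→{q2, q6}, q6→{q3}; now {q0, q1, q2, q3, q5, q6}.
Read '0': q0→{q3, q4}, q1→{q1, q6}, q2→{q6}, q3→{q5, q6}, q5→{q0, q5}, q6→{q1}; now {q0, q1, q3, q4, q5, q6}.
Read '1': q0→{q0, q3}, q1→{q5}, q3→{q0, q1}, q4→{q6}, q5→{q2, q6}, q6→{q3}; now {q0, q1, q2, q3, q5, q6}.
The final set {q0, q1, q2, q3, q5, q6} contains the accepting states q0, q1.

Yes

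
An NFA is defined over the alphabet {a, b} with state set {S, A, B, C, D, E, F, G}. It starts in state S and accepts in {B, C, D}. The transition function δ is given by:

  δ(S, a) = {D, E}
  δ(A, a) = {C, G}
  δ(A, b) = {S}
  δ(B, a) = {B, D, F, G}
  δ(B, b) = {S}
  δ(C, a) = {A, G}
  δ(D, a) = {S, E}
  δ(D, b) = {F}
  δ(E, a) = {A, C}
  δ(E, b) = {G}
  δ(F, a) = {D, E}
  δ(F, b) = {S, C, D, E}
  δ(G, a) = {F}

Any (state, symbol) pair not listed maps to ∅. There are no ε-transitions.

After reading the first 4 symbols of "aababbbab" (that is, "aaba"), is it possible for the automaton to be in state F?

Yes

Start in {S}.
Read 'a': {S} → {D, E}.
Read 'a': {D, E} → {S, A, C, E}.
Read 'b': {S, A, C, E} → {S, G}.
Read 'a': {S, G} → {D, E, F}.
State F is in {D, E, F}.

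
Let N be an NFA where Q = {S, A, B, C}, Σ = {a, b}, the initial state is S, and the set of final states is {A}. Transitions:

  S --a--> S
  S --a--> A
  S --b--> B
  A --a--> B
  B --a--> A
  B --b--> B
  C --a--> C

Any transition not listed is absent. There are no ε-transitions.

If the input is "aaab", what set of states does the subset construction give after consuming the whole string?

Start in {S}.
Read 'a': {S} → {S, A}.
Read 'a': {S, A} → {S, A, B}.
Read 'a': {S, A, B} → {S, A, B}.
Read 'b': {S, A, B} → {B}.

{B}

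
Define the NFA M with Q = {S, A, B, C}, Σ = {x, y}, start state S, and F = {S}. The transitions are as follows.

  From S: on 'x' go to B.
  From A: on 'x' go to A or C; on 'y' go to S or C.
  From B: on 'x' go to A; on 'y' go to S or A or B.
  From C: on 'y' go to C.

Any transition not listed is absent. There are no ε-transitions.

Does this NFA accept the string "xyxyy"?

Start in {S}.
Read 'x': S→{B}; now {B}.
Read 'y': B→{S, A, B}; now {S, A, B}.
Read 'x': S→{B}, A→{A, C}, B→{A}; now {A, B, C}.
Read 'y': A→{S, C}, B→{S, A, B}, C→{C}; now {S, A, B, C}.
Read 'y': S→∅, A→{S, C}, B→{S, A, B}, C→{C}; now {S, A, B, C}.
The final set {S, A, B, C} contains the accepting state S.

Yes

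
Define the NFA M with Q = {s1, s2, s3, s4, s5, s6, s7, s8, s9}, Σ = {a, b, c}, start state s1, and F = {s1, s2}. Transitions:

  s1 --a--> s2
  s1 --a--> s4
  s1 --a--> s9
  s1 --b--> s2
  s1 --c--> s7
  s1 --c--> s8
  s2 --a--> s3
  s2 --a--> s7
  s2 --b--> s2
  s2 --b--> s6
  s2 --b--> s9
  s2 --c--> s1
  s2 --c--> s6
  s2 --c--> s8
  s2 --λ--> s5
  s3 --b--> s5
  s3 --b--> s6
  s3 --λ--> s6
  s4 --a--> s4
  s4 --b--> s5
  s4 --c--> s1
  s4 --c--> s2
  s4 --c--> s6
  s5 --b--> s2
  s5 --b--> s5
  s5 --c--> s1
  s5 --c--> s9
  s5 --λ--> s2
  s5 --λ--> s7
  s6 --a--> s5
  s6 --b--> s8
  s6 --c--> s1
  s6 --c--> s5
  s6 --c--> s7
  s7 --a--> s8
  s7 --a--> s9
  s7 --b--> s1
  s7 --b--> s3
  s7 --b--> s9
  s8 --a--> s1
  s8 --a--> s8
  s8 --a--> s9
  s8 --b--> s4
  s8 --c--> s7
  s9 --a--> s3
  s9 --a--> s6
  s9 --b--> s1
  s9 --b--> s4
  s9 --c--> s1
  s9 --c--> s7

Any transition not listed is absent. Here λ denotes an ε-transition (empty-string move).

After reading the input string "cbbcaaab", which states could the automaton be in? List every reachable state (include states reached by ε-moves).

Start in {s1}.
Read 'c': {s1} → {s7, s8}.
Read 'b': {s7, s8} → {s1, s3, s4, s6, s9}.
Read 'b': {s1, s3, s4, s6, s9} → {s1, s2, s4, s5, s6, s7, s8}.
Read 'c': {s1, s2, s4, s5, s6, s7, s8} → {s1, s2, s5, s6, s7, s8, s9}.
Read 'a': {s1, s2, s5, s6, s7, s8, s9} → {s1, s2, s3, s4, s5, s6, s7, s8, s9}.
Read 'a': {s1, s2, s3, s4, s5, s6, s7, s8, s9} → {s1, s2, s3, s4, s5, s6, s7, s8, s9}.
Read 'a': {s1, s2, s3, s4, s5, s6, s7, s8, s9} → {s1, s2, s3, s4, s5, s6, s7, s8, s9}.
Read 'b': {s1, s2, s3, s4, s5, s6, s7, s8, s9} → {s1, s2, s3, s4, s5, s6, s7, s8, s9}.

{s1, s2, s3, s4, s5, s6, s7, s8, s9}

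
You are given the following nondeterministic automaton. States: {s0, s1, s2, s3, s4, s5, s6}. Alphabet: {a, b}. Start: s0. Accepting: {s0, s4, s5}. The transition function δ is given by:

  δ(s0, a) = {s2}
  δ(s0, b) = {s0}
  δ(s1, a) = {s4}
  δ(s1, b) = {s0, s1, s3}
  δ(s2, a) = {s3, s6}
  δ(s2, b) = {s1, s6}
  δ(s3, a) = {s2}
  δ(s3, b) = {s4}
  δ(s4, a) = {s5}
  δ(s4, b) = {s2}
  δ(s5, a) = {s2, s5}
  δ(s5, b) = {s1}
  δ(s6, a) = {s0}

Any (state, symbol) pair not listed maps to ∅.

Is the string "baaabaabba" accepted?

Start in {s0}.
Read 'b': s0→{s0}; now {s0}.
Read 'a': s0→{s2}; now {s2}.
Read 'a': s2→{s3, s6}; now {s3, s6}.
Read 'a': s3→{s2}, s6→{s0}; now {s0, s2}.
Read 'b': s0→{s0}, s2→{s1, s6}; now {s0, s1, s6}.
Read 'a': s0→{s2}, s1→{s4}, s6→{s0}; now {s0, s2, s4}.
Read 'a': s0→{s2}, s2→{s3, s6}, s4→{s5}; now {s2, s3, s5, s6}.
Read 'b': s2→{s1, s6}, s3→{s4}, s5→{s1}, s6→∅; now {s1, s4, s6}.
Read 'b': s1→{s0, s1, s3}, s4→{s2}, s6→∅; now {s0, s1, s2, s3}.
Read 'a': s0→{s2}, s1→{s4}, s2→{s3, s6}, s3→{s2}; now {s2, s3, s4, s6}.
The final set {s2, s3, s4, s6} contains the accepting state s4.

Yes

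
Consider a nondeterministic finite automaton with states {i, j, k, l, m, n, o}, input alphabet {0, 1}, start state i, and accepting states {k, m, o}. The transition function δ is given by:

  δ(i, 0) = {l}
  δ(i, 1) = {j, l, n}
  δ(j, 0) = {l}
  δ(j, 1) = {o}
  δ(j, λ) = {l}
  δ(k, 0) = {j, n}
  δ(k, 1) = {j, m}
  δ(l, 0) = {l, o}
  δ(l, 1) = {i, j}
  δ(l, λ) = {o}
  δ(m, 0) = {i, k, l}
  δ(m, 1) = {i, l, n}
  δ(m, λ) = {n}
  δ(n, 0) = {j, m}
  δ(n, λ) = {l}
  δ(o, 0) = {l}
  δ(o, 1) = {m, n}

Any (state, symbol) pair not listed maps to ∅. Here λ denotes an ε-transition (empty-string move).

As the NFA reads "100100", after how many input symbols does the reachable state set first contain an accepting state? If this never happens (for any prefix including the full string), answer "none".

Start in {i}.
Read '1': {i} → {j, l, n, o}.
None of the earlier sets intersect F, but {j, l, n, o} does.

1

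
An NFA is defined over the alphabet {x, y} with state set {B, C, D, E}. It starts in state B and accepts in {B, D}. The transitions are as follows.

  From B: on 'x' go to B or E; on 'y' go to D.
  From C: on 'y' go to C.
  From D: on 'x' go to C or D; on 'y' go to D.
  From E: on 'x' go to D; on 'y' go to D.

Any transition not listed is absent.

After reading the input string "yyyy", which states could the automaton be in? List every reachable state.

{D}

Start in {B}.
Read 'y': {B} → {D}.
Read 'y': {D} → {D}.
Read 'y': {D} → {D}.
Read 'y': {D} → {D}.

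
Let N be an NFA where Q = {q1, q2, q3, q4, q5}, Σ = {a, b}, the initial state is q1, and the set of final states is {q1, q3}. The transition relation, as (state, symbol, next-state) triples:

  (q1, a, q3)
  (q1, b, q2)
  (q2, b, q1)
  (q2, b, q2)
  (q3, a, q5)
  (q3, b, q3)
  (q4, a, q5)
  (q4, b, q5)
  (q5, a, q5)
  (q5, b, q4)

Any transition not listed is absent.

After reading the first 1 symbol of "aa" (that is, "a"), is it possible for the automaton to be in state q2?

No

Start in {q1}.
Read 'a': q1→{q3}; now {q3}.
State q2 is not in {q3}.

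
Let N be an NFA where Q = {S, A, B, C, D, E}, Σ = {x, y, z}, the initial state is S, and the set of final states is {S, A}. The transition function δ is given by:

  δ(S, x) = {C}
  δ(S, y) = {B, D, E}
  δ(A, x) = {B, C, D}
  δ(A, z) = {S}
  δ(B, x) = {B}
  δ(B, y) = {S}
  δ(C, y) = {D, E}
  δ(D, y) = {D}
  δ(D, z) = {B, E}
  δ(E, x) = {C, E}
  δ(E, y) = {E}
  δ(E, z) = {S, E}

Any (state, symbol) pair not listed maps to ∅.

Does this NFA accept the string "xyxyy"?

No

Start in {S}.
Read 'x': S→{C}; now {C}.
Read 'y': C→{D, E}; now {D, E}.
Read 'x': D→∅, E→{C, E}; now {C, E}.
Read 'y': C→{D, E}, E→{E}; now {D, E}.
Read 'y': D→{D}, E→{E}; now {D, E}.
The final set {D, E} contains no accepting state.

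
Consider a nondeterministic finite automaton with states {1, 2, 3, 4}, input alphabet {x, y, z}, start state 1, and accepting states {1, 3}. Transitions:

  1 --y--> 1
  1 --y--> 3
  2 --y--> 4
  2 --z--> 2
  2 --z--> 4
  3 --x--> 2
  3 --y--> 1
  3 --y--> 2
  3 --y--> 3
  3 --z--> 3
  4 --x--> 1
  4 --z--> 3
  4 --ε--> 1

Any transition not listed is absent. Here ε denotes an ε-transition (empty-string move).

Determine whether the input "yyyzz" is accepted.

Start in {1}.
Read 'y': 1→{1, 3}; now {1, 3}.
Read 'y': 1→{1, 3}, 3→{1, 2, 3}; now {1, 2, 3}.
Read 'y': 1→{1, 3}, 2→{4}, 3→{1, 2, 3}; now {1, 2, 3, 4}.
Read 'z': 1→∅, 2→{2, 4}, 3→{3}, 4→{3}; union {2, 3, 4}; ε-closure = {1, 2, 3, 4}.
Read 'z': 1→∅, 2→{2, 4}, 3→{3}, 4→{3}; union {2, 3, 4}; ε-closure = {1, 2, 3, 4}.
The final set {1, 2, 3, 4} contains the accepting states 1, 3.

Yes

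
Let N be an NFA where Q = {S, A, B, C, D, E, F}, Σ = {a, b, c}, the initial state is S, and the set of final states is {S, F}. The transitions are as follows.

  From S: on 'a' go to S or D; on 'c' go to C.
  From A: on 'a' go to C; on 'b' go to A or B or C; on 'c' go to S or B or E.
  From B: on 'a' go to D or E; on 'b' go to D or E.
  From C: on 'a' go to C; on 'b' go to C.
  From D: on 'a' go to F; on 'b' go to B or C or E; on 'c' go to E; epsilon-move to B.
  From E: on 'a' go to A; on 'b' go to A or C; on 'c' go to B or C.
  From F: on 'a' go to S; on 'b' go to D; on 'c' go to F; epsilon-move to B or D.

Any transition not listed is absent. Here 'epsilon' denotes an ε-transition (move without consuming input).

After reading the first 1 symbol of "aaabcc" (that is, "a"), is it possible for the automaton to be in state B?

Yes

Start in {S}.
Read 'a': {S} → {S, B, D}.
State B is in {S, B, D}.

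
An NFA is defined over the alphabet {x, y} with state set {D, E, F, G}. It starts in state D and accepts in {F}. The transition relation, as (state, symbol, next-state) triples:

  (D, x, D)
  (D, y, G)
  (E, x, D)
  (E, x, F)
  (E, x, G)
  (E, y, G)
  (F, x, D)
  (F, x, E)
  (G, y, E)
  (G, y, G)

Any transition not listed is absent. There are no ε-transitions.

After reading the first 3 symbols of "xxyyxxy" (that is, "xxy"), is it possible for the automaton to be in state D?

Start in {D}.
Read 'x': {D} → {D}.
Read 'x': {D} → {D}.
Read 'y': {D} → {G}.
State D is not in {G}.

No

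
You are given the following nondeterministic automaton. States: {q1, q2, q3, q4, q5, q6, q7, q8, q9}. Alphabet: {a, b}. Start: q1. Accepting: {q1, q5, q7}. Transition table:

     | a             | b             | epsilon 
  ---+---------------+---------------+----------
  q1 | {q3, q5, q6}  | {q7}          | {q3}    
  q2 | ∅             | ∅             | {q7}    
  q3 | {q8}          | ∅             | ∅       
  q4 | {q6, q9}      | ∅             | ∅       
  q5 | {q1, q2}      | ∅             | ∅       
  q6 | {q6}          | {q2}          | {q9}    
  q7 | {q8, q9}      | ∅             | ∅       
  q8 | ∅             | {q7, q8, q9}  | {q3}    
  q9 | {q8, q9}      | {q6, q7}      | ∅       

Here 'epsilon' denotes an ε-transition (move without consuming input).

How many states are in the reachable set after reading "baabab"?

6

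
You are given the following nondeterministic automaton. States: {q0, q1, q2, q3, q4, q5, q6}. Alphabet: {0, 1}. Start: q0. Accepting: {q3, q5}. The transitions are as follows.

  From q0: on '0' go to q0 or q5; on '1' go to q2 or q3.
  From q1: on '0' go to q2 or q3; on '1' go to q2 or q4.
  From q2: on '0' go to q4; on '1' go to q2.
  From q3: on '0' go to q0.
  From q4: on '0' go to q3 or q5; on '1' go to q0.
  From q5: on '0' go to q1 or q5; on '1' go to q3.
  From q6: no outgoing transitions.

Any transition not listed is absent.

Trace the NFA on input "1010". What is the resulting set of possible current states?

{q0, q4, q5}

Start in {q0}.
Read '1': q0→{q2, q3}; now {q2, q3}.
Read '0': q2→{q4}, q3→{q0}; now {q0, q4}.
Read '1': q0→{q2, q3}, q4→{q0}; now {q0, q2, q3}.
Read '0': q0→{q0, q5}, q2→{q4}, q3→{q0}; now {q0, q4, q5}.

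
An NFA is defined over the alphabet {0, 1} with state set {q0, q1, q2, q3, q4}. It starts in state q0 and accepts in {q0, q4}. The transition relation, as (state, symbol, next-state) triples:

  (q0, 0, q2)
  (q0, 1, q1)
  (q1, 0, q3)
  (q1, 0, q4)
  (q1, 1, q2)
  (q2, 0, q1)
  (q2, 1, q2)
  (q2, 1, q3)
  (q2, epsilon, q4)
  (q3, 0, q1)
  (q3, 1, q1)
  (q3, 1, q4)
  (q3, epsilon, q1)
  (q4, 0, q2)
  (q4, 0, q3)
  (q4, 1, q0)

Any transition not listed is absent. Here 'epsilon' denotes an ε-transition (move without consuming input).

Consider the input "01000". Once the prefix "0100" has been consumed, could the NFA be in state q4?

Yes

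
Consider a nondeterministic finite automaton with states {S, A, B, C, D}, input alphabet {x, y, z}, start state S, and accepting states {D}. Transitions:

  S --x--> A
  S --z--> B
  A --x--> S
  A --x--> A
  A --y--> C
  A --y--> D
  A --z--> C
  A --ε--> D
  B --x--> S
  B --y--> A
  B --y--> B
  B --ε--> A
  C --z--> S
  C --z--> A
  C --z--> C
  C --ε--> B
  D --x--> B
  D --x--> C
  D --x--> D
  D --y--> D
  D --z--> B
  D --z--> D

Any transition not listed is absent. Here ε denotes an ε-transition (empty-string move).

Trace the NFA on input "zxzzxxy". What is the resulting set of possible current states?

{A, B, C, D}

Start in {S}.
Read 'z': {S} → {A, B, D}.
Read 'x': {A, B, D} → {S, A, B, C, D}.
Read 'z': {S, A, B, C, D} → {S, A, B, C, D}.
Read 'z': {S, A, B, C, D} → {S, A, B, C, D}.
Read 'x': {S, A, B, C, D} → {S, A, B, C, D}.
Read 'x': {S, A, B, C, D} → {S, A, B, C, D}.
Read 'y': {S, A, B, C, D} → {A, B, C, D}.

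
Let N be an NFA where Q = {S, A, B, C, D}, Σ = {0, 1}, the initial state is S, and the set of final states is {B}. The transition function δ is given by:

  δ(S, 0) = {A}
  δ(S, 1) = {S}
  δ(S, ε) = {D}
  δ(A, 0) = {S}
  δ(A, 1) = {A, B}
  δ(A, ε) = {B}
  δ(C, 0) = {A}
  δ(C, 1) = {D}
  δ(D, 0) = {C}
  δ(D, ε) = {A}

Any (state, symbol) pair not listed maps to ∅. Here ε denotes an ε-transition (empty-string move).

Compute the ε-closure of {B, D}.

{A, B, D}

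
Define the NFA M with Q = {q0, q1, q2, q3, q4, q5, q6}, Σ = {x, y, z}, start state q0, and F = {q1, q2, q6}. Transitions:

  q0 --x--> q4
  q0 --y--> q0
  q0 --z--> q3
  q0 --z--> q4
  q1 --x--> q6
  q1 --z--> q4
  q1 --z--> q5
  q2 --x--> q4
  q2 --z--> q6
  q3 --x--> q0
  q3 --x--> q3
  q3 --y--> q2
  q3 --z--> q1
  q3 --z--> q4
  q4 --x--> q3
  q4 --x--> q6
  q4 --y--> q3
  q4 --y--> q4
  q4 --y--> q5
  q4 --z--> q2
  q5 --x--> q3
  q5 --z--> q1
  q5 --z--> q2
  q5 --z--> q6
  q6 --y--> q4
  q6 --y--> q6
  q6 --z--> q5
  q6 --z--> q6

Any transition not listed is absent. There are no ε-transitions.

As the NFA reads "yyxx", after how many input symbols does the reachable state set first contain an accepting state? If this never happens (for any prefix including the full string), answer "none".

Start in {q0}.
Read 'y': q0→{q0}; now {q0}.
Read 'y': q0→{q0}; now {q0}.
Read 'x': q0→{q4}; now {q4}.
Read 'x': q4→{q3, q6}; now {q3, q6}.
None of the earlier sets intersect F, but {q3, q6} does.

4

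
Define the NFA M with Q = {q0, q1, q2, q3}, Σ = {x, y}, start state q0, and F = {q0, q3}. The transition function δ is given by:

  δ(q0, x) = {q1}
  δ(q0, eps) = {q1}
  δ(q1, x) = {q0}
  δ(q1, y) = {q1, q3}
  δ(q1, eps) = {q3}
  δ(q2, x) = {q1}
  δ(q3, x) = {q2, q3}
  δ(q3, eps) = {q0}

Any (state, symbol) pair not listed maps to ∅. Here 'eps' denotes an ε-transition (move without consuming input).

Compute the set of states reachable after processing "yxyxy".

{q0, q1, q3}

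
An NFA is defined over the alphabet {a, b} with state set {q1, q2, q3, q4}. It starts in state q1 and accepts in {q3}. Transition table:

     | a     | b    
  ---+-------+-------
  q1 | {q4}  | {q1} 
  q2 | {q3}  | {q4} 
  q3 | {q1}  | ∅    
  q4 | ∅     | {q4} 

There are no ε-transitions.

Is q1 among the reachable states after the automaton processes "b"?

Yes

Start in {q1}.
Read 'b': q1→{q1}; now {q1}.
State q1 is in {q1}.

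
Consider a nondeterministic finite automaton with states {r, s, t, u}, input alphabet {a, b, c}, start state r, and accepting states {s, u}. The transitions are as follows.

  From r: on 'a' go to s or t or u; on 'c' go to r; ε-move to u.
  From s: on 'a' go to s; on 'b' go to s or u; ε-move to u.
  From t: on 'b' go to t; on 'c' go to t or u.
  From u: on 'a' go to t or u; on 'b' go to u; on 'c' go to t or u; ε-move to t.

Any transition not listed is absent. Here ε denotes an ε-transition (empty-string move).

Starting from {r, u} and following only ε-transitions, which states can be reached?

Begin with {r, u}.
ε-move u → t; add t.

{r, t, u}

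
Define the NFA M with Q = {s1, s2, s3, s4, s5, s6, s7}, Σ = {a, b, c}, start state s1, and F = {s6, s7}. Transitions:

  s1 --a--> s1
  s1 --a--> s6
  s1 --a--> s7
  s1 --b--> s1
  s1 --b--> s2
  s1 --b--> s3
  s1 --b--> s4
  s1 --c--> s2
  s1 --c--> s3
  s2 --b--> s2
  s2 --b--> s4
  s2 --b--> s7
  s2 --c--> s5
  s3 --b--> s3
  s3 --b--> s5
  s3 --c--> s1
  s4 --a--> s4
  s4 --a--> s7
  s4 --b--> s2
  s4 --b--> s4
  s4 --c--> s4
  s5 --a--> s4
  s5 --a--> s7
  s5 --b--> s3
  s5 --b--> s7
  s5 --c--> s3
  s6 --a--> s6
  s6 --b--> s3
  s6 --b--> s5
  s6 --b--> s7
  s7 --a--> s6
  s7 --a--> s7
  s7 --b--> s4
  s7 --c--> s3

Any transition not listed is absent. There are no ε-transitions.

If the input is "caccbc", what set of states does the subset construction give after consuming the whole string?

∅

Start in {s1}.
Read 'c': {s1} → {s2, s3}.
Read 'a': {s2, s3} → ∅.
The set is empty and remains empty for the remaining 4 symbols.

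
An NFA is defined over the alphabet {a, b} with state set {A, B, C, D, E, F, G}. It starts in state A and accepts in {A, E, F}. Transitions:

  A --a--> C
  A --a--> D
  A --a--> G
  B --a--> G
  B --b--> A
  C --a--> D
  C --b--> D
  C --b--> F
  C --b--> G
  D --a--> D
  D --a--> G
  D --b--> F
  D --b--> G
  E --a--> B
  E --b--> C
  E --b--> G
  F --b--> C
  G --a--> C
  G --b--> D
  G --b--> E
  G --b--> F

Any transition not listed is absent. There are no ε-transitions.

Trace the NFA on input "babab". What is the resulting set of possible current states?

∅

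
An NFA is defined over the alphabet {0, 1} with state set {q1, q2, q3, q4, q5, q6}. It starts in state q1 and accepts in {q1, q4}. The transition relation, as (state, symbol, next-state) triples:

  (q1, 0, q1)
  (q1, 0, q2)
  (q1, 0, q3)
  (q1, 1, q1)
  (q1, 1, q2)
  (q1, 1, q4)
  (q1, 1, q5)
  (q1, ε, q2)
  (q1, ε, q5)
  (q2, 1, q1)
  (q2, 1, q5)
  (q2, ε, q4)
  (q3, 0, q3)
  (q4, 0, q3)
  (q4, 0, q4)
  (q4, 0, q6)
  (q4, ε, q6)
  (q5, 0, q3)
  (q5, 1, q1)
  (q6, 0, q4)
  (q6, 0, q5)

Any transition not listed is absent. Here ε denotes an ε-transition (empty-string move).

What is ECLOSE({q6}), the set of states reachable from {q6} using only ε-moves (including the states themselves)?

Begin with {q6}.
No ε-moves leave this set, so the closure equals the set itself.

{q6}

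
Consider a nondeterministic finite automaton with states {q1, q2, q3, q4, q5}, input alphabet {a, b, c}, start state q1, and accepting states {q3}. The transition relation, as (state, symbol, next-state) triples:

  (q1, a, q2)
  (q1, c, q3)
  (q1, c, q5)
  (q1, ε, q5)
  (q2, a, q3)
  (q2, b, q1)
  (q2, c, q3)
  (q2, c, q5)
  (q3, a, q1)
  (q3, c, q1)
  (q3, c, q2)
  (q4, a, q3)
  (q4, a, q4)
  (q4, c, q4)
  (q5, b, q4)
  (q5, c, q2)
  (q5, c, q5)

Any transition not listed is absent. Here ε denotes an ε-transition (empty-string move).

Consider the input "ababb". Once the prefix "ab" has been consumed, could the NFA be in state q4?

Start: ε-closure({q1}) = {q1, q5}.
Read 'a': q1→{q2}, q5→∅; now {q2}.
Read 'b': q2→{q1}; union {q1}; ε-closure = {q1, q5}.
State q4 is not in {q1, q5}.

No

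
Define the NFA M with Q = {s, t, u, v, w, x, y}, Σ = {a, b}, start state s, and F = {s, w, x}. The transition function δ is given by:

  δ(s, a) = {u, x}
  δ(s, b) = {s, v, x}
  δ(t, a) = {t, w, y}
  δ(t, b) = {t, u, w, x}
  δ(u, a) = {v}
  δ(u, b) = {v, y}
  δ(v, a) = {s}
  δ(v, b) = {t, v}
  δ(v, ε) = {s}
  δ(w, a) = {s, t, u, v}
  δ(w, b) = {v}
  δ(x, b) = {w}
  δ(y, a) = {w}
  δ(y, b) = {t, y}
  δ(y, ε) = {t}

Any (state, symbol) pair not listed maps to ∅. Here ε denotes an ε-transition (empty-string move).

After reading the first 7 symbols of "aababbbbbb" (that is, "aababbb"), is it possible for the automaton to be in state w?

Yes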